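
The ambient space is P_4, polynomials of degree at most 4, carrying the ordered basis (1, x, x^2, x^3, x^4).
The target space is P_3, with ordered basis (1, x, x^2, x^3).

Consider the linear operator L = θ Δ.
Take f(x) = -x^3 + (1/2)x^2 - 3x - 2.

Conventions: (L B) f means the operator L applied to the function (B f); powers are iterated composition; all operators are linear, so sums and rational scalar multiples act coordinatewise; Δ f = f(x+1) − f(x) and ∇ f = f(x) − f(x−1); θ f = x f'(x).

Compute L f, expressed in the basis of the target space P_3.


g(x) = -6x^2 - 2x

Δ f = -3x^2 - 2x - 7/2
θ Δ f = -6x^2 - 2x


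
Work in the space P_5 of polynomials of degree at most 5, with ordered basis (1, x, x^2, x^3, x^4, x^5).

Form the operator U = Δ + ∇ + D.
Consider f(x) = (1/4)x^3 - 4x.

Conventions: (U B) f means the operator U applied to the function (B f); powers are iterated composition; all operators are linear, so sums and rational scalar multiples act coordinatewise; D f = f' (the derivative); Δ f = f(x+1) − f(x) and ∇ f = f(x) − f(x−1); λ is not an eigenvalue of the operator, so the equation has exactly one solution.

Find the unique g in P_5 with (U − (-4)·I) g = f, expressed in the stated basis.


write g with unknown coordinates in the stated basis and equate coefficients in (U − (-4)·I) g = f
solving from the highest basis element down gives g = (1/16)x^3 - (9/64)x^2 - (101/128)x + 287/512
check: U g = (9/16)x^2 - (27/32)x - 287/128
so U g − (-4)·g = (1/4)x^3 - 4x = f ✓

the result is g(x) = (1/16)x^3 - (9/64)x^2 - (101/128)x + 287/512


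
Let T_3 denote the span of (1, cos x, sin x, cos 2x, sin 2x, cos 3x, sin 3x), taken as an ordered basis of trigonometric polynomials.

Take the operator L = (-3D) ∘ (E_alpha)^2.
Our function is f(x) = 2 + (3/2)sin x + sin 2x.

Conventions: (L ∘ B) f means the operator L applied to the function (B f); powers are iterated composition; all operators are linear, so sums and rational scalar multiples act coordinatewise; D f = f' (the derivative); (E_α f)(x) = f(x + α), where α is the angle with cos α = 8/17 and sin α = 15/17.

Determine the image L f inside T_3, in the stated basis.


the result is g(x) = (1449/578)cos x + (1080/289)sin x + (190074/83521)cos 2x - (463680/83521)sin 2x

E_alpha f = 2 + (45/34)cos x + (12/17)sin x + (240/289)cos 2x - (161/289)sin 2x
E_alpha E_alpha f = 2 + (360/289)cos x - (483/578)sin x - (77280/83521)cos 2x - (31679/83521)sin 2x
D (E_alpha)^2 f = -(483/578)cos x - (360/289)sin x - (63358/83521)cos 2x + (154560/83521)sin 2x
(-3D) (E_alpha)^2 f = (1449/578)cos x + (1080/289)sin x + (190074/83521)cos 2x - (463680/83521)sin 2x


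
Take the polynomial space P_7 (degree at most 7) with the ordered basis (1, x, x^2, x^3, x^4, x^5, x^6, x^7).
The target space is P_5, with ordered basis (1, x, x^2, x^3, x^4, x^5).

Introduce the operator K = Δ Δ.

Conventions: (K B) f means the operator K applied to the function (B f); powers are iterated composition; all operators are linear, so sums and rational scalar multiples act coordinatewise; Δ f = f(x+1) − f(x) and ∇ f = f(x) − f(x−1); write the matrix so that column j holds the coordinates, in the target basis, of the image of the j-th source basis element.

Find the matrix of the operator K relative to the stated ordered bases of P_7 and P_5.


image of 1: 0
image of x: 0
image of x^2: 2
image of x^3: 6x + 6
image of x^4: 12x^2 + 24x + 14
image of x^5: 20x^3 + 60x^2 + 70x + 30
image of x^6: 30x^4 + 120x^3 + 210x^2 + 180x + 62
image of x^7: 42x^5 + 210x^4 + 490x^3 + 630x^2 + 434x + 126
each image's coordinates form column j of the matrix

the matrix is [[0, 0, 2, 6, 14, 30, 62, 126]; [0, 0, 0, 6, 24, 70, 180, 434]; [0, 0, 0, 0, 12, 60, 210, 630]; [0, 0, 0, 0, 0, 20, 120, 490]; [0, 0, 0, 0, 0, 0, 30, 210]; [0, 0, 0, 0, 0, 0, 0, 42]] (rows listed top to bottom)


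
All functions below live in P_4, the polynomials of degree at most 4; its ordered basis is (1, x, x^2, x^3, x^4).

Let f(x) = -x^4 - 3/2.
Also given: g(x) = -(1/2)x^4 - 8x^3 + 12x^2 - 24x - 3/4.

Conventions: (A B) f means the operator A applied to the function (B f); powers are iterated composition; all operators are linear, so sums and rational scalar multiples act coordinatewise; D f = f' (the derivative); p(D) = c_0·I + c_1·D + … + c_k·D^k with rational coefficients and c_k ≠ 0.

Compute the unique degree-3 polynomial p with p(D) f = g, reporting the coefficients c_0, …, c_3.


c_0 = 1/2, c_1 = 2, c_2 = -1, c_3 = 1

D^0 f = -x^4 - 3/2
D^1 f = -4x^3
D^2 f = -12x^2
D^3 f = -24x
matching coefficients of g against c_0 f + c_1 Df + … from the top degree down determines the c_i
solution: c_0 = 1/2, c_1 = 2, c_2 = -1, c_3 = 1


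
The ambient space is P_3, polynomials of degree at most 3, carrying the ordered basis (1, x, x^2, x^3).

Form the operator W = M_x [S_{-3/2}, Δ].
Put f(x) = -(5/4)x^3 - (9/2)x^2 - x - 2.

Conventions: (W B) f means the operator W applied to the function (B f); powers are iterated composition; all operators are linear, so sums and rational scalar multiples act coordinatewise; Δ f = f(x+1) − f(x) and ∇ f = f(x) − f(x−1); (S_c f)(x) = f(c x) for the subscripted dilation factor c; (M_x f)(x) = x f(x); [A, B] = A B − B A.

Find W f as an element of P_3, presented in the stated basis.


Δ f = -(15/4)x^2 - (51/4)x - 27/4
S_{-3/2} Δ f = -(135/16)x^2 + (153/8)x - 27/4
S_{-3/2} f = (135/32)x^3 - (81/8)x^2 + (3/2)x - 2
Δ S_{-3/2} f = (405/32)x^2 - (243/32)x - 141/32
[S_{-3/2}, Δ] f = -(675/32)x^2 + (855/32)x - 75/32
M_x [S_{-3/2}, Δ] f = -(675/32)x^3 + (855/32)x^2 - (75/32)x

the image equals g(x) = -(675/32)x^3 + (855/32)x^2 - (75/32)x


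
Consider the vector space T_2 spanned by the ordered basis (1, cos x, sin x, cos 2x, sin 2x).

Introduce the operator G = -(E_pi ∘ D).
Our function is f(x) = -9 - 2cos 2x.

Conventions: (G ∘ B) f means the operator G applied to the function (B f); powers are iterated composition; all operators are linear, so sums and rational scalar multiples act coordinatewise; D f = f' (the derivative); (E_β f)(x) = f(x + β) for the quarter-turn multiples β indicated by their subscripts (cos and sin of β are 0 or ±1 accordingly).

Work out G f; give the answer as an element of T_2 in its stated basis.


D f = 4sin 2x
E_pi D f = 4sin 2x
(-(E_pi ∘ D)) f = -4sin 2x

the image equals g(x) = -4sin 2x


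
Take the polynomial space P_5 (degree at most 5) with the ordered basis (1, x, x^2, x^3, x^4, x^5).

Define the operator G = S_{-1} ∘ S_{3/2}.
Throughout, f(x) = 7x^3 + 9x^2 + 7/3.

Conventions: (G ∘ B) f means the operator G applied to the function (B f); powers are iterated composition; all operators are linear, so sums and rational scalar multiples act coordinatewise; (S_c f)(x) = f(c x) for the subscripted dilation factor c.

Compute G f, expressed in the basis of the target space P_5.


g(x) = -(189/8)x^3 + (81/4)x^2 + 7/3

S_{3/2} f = (189/8)x^3 + (81/4)x^2 + 7/3
S_{-1} S_{3/2} f = -(189/8)x^3 + (81/4)x^2 + 7/3


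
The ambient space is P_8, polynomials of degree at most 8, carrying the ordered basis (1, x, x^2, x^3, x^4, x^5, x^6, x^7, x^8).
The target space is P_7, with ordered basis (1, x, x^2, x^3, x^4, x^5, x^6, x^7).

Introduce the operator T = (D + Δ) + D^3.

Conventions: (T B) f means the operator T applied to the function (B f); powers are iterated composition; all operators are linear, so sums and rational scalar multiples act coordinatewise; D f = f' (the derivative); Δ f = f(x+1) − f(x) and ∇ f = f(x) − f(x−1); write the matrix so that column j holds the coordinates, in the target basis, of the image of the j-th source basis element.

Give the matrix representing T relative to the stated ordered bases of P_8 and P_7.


image of 1: 0
image of x: 2
image of x^2: 4x + 1
image of x^3: 6x^2 + 3x + 7
image of x^4: 8x^3 + 6x^2 + 28x + 1
image of x^5: 10x^4 + 10x^3 + 70x^2 + 5x + 1
image of x^6: 12x^5 + 15x^4 + 140x^3 + 15x^2 + 6x + 1
image of x^7: 14x^6 + 21x^5 + 245x^4 + 35x^3 + 21x^2 + 7x + 1
image of x^8: 16x^7 + 28x^6 + 392x^5 + 70x^4 + 56x^3 + 28x^2 + 8x + 1
each image's coordinates form column j of the matrix

the matrix is [[0, 2, 1, 7, 1, 1, 1, 1, 1]; [0, 0, 4, 3, 28, 5, 6, 7, 8]; [0, 0, 0, 6, 6, 70, 15, 21, 28]; [0, 0, 0, 0, 8, 10, 140, 35, 56]; [0, 0, 0, 0, 0, 10, 15, 245, 70]; [0, 0, 0, 0, 0, 0, 12, 21, 392]; [0, 0, 0, 0, 0, 0, 0, 14, 28]; [0, 0, 0, 0, 0, 0, 0, 0, 16]] (rows listed top to bottom)


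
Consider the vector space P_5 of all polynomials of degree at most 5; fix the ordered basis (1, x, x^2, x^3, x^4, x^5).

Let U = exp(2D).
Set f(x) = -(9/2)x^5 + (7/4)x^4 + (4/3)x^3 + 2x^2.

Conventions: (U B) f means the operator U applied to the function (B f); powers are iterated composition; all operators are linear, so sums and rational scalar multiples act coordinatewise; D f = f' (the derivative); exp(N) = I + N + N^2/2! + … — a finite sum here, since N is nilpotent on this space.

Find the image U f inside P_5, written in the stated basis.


order-1 term: -45x^4 + 14x^3 + 8x^2 + 8x
order-2 term: -180x^3 + 42x^2 + 16x + 8
order-3 term: -360x^2 + 56x + 32/3
order-4 term: -360x + 28
order-5 term: -144
the series for exp(2D) f terminates at order 5
exp(2D) f = -(9/2)x^5 - (173/4)x^4 - (494/3)x^3 - 308x^2 - 280x - 292/3

the image equals g(x) = -(9/2)x^5 - (173/4)x^4 - (494/3)x^3 - 308x^2 - 280x - 292/3


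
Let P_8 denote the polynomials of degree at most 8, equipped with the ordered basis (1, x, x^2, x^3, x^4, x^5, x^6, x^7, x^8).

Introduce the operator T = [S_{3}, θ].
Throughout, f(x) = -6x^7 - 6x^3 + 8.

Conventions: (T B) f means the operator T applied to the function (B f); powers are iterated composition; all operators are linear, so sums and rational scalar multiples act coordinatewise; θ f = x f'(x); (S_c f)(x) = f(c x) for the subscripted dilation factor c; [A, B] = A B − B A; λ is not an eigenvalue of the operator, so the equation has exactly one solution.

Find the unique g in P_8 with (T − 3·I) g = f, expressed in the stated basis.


write g with unknown coordinates in the stated basis and equate coefficients in (T − 3·I) g = f
solving from the highest basis element down gives g = 2x^7 + 2x^3 - 8/3
check: T g = 0
so T g − 3·g = -6x^7 - 6x^3 + 8 = f ✓

g(x) = 2x^7 + 2x^3 - 8/3


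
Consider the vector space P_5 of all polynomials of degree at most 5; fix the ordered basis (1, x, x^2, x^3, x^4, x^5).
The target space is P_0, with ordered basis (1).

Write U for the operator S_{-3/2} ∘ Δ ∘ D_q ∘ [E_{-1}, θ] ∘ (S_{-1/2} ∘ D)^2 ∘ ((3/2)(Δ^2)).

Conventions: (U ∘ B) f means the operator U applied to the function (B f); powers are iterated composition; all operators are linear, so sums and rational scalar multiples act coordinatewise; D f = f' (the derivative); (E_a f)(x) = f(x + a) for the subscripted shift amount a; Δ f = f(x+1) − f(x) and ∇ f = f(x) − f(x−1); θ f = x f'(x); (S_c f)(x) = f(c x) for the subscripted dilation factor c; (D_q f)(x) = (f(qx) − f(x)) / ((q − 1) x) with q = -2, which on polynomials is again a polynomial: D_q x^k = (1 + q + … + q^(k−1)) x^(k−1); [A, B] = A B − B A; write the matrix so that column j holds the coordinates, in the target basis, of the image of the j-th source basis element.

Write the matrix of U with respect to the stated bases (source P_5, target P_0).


image of 1: 0
image of x: 0
image of x^2: 0
image of x^3: 0
image of x^4: 0
image of x^5: 0
each image's coordinates form column j of the matrix

the matrix is [[0, 0, 0, 0, 0, 0]] (rows listed top to bottom)


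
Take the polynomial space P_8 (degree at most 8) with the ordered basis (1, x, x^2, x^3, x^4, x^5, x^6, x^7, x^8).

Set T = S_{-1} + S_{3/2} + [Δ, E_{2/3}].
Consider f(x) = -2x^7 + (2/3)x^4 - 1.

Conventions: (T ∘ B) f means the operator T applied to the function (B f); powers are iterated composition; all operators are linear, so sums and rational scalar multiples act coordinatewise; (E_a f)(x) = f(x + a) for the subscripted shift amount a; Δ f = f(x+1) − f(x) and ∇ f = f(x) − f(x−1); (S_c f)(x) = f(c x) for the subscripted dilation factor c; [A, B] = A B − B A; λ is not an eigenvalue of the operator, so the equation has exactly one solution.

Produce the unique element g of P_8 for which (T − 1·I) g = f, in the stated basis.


write g with unknown coordinates in the stated basis and equate coefficients in (T − 1·I) g = f
solving from the highest basis element down gives g = -(256/1931)x^7 + (32/243)x^4 - 1
check: T g = -(4118/1931)x^7 + (194/243)x^4 - 2
so T g − 1·g = -2x^7 + (2/3)x^4 - 1 = f ✓

the image equals g(x) = -(256/1931)x^7 + (32/243)x^4 - 1


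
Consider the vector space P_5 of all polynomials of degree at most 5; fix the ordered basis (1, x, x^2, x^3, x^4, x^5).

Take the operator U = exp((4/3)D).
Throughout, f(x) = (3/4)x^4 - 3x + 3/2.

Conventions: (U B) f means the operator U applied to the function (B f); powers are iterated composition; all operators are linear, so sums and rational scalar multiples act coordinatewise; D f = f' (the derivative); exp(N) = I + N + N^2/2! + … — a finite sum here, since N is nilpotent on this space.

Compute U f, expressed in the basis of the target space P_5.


g(x) = (3/4)x^4 + 4x^3 + 8x^2 + (37/9)x - 7/54

order-1 term: 4x^3 - 4
order-2 term: 8x^2
order-3 term: (64/9)x
order-4 term: 64/27
the series for exp((4/3)D) f terminates at order 4
exp((4/3)D) f = (3/4)x^4 + 4x^3 + 8x^2 + (37/9)x - 7/54


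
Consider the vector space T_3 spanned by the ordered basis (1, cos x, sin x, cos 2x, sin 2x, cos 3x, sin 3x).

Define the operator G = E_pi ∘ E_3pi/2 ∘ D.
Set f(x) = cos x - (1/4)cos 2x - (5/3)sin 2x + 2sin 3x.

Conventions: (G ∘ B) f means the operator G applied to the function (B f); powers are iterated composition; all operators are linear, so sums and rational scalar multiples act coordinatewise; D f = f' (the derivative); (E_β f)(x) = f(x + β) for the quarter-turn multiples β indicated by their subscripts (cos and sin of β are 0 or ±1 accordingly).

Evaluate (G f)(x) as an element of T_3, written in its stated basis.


the result is g(x) = -cos x + (10/3)cos 2x - (1/2)sin 2x + 6sin 3x

D f = -sin x - (10/3)cos 2x + (1/2)sin 2x + 6cos 3x
E_3pi/2 D f = cos x + (10/3)cos 2x - (1/2)sin 2x - 6sin 3x
E_pi (E_3pi/2 ∘ D) f = -cos x + (10/3)cos 2x - (1/2)sin 2x + 6sin 3x


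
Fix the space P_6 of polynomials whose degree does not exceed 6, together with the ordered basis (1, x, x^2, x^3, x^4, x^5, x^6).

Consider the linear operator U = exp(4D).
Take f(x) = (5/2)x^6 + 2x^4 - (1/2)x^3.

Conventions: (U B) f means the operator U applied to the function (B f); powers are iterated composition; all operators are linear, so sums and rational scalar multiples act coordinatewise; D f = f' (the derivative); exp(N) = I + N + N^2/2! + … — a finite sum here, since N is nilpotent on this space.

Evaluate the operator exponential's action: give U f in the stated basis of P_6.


the image equals g(x) = (5/2)x^6 + 60x^5 + 602x^4 + (6463/2)x^3 + 9786x^2 + 15848x + 10720

order-1 term: 60x^5 + 32x^3 - 6x^2
order-2 term: 600x^4 + 192x^2 - 24x
order-3 term: 3200x^3 + 512x - 32
order-4 term: 9600x^2 + 512
order-5 term: 15360x
order-6 term: 10240
the series for exp(4D) f terminates at order 6
exp(4D) f = (5/2)x^6 + 60x^5 + 602x^4 + (6463/2)x^3 + 9786x^2 + 15848x + 10720


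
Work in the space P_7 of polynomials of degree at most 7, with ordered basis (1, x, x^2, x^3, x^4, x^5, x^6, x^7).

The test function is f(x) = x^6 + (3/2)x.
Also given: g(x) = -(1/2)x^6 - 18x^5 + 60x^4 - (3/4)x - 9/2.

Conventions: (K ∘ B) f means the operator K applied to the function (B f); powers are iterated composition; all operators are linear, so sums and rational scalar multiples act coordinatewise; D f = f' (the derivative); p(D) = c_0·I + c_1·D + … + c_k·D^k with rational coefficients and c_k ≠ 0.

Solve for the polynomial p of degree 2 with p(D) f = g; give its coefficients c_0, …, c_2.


D^0 f = x^6 + (3/2)x
D^1 f = 6x^5 + 3/2
D^2 f = 30x^4
matching coefficients of g against c_0 f + c_1 Df + … from the top degree down determines the c_i
solution: c_0 = -1/2, c_1 = -3, c_2 = 2

c_0 = -1/2, c_1 = -3, c_2 = 2


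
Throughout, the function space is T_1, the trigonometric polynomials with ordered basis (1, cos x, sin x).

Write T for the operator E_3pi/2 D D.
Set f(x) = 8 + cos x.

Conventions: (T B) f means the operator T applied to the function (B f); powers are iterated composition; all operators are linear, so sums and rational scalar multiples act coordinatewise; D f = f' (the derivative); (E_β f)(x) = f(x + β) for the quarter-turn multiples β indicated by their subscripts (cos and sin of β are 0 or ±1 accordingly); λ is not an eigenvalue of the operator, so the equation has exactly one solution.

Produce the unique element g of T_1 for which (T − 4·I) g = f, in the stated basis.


g(x) = -2 - (4/17)cos x + (1/17)sin x

write g with unknown coordinates in the stated basis and equate coefficients in (T − 4·I) g = f
solving from the highest basis element down gives g = -2 - (4/17)cos x + (1/17)sin x
check: T g = (1/17)cos x + (4/17)sin x
so T g − 4·g = 8 + cos x = f ✓


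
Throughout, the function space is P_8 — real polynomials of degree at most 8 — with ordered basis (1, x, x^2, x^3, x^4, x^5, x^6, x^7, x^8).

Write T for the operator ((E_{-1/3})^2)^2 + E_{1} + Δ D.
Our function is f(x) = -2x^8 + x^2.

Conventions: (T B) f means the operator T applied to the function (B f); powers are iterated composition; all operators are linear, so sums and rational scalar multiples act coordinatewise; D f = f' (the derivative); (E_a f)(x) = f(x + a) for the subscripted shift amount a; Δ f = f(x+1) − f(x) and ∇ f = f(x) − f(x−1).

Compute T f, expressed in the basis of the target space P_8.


the image equals g(x) = -4x^8 + (16/3)x^7 - (2408/9)x^6 - (4928/27)x^5 - (92540/81)x^4 - (48608/243)x^3 - (513686/729)x^2 - (19250/2187)x - 217823/6561

E_{-1/3} f = -2x^8 + (16/3)x^7 - (56/9)x^6 + (112/27)x^5 - (140/81)x^4 + (112/243)x^3 + (673/729)x^2 - (1442/2187)x + 727/6561
E_{-1/3} E_{-1/3} f = -2x^8 + (32/3)x^7 - (224/9)x^6 + (896/27)x^5 - (2240/81)x^4 + (3584/243)x^3 - (2855/729)x^2 - (868/2187)x + 2404/6561
E_{-1/3} (E_{-1/3})^2 f = -2x^8 + 16x^7 - 56x^6 + 112x^5 - 140x^4 + 112x^3 - 55x^2 + 14x - 1
E_{-1/3} E_{-1/3} (E_{-1/3})^2 f = -2x^8 + (64/3)x^7 - (896/9)x^6 + (7168/27)x^5 - (35840/81)x^4 + (114688/243)x^3 - (228647/729)x^2 + (256312/2187)x - 119408/6561
E_{1} f = -2x^8 - 16x^7 - 56x^6 - 112x^5 - 140x^4 - 112x^3 - 55x^2 - 14x - 1
D f = -16x^7 + 2x
Δ D f = -112x^6 - 336x^5 - 560x^4 - 560x^3 - 336x^2 - 112x - 14
(((E_{-1/3})^2)^2 + E_{1} + Δ D) f = -4x^8 + (16/3)x^7 - (2408/9)x^6 - (4928/27)x^5 - (92540/81)x^4 - (48608/243)x^3 - (513686/729)x^2 - (19250/2187)x - 217823/6561


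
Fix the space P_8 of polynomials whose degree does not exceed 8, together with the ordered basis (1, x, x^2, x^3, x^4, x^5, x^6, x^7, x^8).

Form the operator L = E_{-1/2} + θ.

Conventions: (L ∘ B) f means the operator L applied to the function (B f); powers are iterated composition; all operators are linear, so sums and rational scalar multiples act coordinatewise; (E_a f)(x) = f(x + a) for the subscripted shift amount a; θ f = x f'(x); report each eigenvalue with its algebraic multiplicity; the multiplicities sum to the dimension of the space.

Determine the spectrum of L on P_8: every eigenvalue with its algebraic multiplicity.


λ = 1 (multiplicity 1), λ = 2 (multiplicity 1), λ = 3 (multiplicity 1), λ = 4 (multiplicity 1), λ = 5 (multiplicity 1), λ = 6 (multiplicity 1), λ = 7 (multiplicity 1), λ = 8 (multiplicity 1), λ = 9 (multiplicity 1)

image of 1: 1
image of x: 2x - 1/2
image of x^2: 3x^2 - x + 1/4
image of x^3: 4x^3 - (3/2)x^2 + (3/4)x - 1/8
image of x^4: 5x^4 - 2x^3 + (3/2)x^2 - (1/2)x + 1/16
image of x^5: 6x^5 - (5/2)x^4 + (5/2)x^3 - (5/4)x^2 + (5/16)x - 1/32
image of x^6: 7x^6 - 3x^5 + (15/4)x^4 - (5/2)x^3 + (15/16)x^2 - (3/16)x + 1/64
image of x^7: 8x^7 - (7/2)x^6 + (21/4)x^5 - (35/8)x^4 + (35/16)x^3 - (21/32)x^2 + (7/64)x - 1/128
image of x^8: 9x^8 - 4x^7 + 7x^6 - 7x^5 + (35/8)x^4 - (7/4)x^3 + (7/16)x^2 - (1/16)x + 1/256
the matrix is upper triangular; its diagonal is (1, 2, 3, 4, 5, 6, 7, 8, 9)
for a triangular matrix the eigenvalues are the diagonal entries, with algebraic multiplicity their repetition count


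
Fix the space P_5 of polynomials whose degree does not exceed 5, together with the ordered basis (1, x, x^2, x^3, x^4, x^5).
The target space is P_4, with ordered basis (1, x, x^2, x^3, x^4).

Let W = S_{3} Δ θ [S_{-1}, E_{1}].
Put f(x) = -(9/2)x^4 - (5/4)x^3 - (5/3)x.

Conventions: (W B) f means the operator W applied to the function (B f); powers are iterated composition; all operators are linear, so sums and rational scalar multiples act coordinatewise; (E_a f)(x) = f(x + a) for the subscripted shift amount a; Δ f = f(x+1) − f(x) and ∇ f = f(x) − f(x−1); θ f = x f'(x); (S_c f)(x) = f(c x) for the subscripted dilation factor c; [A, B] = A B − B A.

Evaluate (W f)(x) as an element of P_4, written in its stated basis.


g(x) = 2916x^2 + 882x + 129

E_{1} f = -(9/2)x^4 - (77/4)x^3 - (123/4)x^2 - (281/12)x - 89/12
S_{-1} E_{1} f = -(9/2)x^4 + (77/4)x^3 - (123/4)x^2 + (281/12)x - 89/12
S_{-1} f = -(9/2)x^4 + (5/4)x^3 + (5/3)x
E_{1} S_{-1} f = -(9/2)x^4 - (67/4)x^3 - (93/4)x^2 - (151/12)x - 19/12
[S_{-1}, E_{1}] f = 36x^3 - (15/2)x^2 + 36x - 35/6
θ [S_{-1}, E_{1}] f = 108x^3 - 15x^2 + 36x
Δ θ [S_{-1}, E_{1}] f = 324x^2 + 294x + 129
S_{3} Δ θ [S_{-1}, E_{1}] f = 2916x^2 + 882x + 129


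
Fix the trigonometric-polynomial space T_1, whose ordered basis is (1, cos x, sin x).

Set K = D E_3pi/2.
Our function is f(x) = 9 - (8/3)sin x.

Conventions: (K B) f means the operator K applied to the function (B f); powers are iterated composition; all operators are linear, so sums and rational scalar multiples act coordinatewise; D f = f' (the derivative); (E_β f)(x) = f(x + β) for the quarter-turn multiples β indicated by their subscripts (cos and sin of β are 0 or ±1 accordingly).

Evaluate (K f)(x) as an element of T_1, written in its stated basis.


the result is g(x) = -(8/3)sin x

E_3pi/2 f = 9 + (8/3)cos x
D E_3pi/2 f = -(8/3)sin x


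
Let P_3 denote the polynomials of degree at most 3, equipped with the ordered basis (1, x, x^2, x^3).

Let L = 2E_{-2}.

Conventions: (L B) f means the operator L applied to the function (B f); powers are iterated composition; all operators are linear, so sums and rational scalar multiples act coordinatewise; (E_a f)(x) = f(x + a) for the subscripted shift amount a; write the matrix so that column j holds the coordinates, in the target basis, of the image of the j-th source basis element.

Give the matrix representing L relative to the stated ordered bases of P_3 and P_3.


the matrix is [[2, -4, 8, -16]; [0, 2, -8, 24]; [0, 0, 2, -12]; [0, 0, 0, 2]] (rows listed top to bottom)

image of 1: 2
image of x: 2x - 4
image of x^2: 2x^2 - 8x + 8
image of x^3: 2x^3 - 12x^2 + 24x - 16
each image's coordinates form column j of the matrix


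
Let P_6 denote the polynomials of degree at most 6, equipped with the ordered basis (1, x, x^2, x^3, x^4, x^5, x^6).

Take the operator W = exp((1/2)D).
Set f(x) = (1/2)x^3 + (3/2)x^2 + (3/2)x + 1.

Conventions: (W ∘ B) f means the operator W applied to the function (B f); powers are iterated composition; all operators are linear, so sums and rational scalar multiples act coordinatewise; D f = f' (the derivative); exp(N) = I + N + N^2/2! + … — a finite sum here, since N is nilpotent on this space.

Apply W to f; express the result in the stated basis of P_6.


order-1 term: (3/4)x^2 + (3/2)x + 3/4
order-2 term: (3/8)x + 3/8
order-3 term: 1/16
the series for exp((1/2)D) f terminates at order 3
exp((1/2)D) f = (1/2)x^3 + (9/4)x^2 + (27/8)x + 35/16

the image equals g(x) = (1/2)x^3 + (9/4)x^2 + (27/8)x + 35/16


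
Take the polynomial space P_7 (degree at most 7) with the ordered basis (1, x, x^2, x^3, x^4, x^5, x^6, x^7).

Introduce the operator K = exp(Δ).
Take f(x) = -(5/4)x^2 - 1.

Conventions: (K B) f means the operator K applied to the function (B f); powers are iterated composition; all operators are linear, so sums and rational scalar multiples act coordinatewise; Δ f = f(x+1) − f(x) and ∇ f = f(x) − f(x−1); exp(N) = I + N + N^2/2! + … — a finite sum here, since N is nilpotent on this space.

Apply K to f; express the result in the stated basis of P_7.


the image equals g(x) = -(5/4)x^2 - (5/2)x - 7/2

order-1 term: -(5/2)x - 5/4
order-2 term: -5/4
the series for exp(Δ) f terminates at order 2
exp(Δ) f = -(5/4)x^2 - (5/2)x - 7/2


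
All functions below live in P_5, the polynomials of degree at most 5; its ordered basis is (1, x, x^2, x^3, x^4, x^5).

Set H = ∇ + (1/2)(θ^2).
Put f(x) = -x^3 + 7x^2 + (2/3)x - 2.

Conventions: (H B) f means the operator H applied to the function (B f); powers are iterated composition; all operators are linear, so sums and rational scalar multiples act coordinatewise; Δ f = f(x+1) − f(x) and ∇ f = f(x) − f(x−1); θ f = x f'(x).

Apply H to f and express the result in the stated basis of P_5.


the image equals g(x) = -(9/2)x^3 + 11x^2 + (52/3)x - 22/3

∇ f = -3x^2 + 17x - 22/3
θ f = -3x^3 + 14x^2 + (2/3)x
θ θ f = -9x^3 + 28x^2 + (2/3)x
((1/2)(θ^2)) f = -(9/2)x^3 + 14x^2 + (1/3)x
(∇ + (1/2)(θ^2)) f = -(9/2)x^3 + 11x^2 + (52/3)x - 22/3


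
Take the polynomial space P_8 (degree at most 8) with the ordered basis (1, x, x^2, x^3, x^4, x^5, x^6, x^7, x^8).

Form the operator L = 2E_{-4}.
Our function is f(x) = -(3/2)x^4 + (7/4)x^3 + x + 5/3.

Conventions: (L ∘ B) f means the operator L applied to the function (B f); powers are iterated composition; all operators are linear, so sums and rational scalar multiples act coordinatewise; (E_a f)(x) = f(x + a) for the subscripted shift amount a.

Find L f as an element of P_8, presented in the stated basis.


the result is g(x) = -3x^4 + (103/2)x^3 - 330x^2 + 938x - 2990/3

E_{-4} f = -(3/2)x^4 + (103/4)x^3 - 165x^2 + 469x - 1495/3
(2E_{-4}) f = -3x^4 + (103/2)x^3 - 330x^2 + 938x - 2990/3


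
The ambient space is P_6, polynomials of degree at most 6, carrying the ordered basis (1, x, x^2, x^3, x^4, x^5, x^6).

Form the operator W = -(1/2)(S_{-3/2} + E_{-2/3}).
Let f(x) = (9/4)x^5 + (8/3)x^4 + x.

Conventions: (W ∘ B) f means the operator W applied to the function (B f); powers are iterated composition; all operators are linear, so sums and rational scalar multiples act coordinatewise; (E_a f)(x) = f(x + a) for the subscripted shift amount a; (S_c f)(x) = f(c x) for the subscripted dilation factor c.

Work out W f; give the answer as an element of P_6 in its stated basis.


the image equals g(x) = (1899/256)x^5 - (13/3)x^4 - (13/9)x^3 - (2/9)x^2 + (233/324)x + 53/243

S_{-3/2} f = -(2187/128)x^5 + (27/2)x^4 - (3/2)x
E_{-2/3} f = (9/4)x^5 - (29/6)x^4 + (26/9)x^3 + (4/9)x^2 + (5/81)x - 106/243
(S_{-3/2} + E_{-2/3}) f = -(1899/128)x^5 + (26/3)x^4 + (26/9)x^3 + (4/9)x^2 - (233/162)x - 106/243
(-(1/2)(S_{-3/2} + E_{-2/3})) f = (1899/256)x^5 - (13/3)x^4 - (13/9)x^3 - (2/9)x^2 + (233/324)x + 53/243


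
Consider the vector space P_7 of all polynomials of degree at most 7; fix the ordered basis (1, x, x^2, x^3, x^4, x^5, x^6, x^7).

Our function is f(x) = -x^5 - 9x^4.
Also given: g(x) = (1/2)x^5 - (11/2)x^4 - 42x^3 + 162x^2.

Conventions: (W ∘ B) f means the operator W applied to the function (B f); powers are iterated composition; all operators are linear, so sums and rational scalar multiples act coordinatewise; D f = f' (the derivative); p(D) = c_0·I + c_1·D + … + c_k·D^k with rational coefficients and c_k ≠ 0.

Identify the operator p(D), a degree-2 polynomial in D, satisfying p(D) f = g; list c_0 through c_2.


c_0 = -1/2, c_1 = 2, c_2 = -3/2

D^0 f = -x^5 - 9x^4
D^1 f = -5x^4 - 36x^3
D^2 f = -20x^3 - 108x^2
matching coefficients of g against c_0 f + c_1 Df + … from the top degree down determines the c_i
solution: c_0 = -1/2, c_1 = 2, c_2 = -3/2


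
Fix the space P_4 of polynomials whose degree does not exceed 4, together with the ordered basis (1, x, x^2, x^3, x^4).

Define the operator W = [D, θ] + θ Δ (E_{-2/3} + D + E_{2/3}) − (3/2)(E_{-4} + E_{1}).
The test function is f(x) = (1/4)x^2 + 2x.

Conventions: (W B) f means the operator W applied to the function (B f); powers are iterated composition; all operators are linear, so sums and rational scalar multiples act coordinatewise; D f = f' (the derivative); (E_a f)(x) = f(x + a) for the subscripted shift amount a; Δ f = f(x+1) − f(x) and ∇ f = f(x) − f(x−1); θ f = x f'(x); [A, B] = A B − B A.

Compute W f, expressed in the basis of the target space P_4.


g(x) = -(3/4)x^2 - (9/4)x + 37/8

θ f = (1/2)x^2 + 2x
D θ f = x + 2
D f = (1/2)x + 2
θ D f = (1/2)x
[D, θ] f = (1/2)x + 2
E_{-2/3} f = (1/4)x^2 + (5/3)x - 11/9
D f = (1/2)x + 2
E_{2/3} f = (1/4)x^2 + (7/3)x + 13/9
(E_{-2/3} + D + E_{2/3}) f = (1/2)x^2 + (9/2)x + 20/9
Δ (E_{-2/3} + D + E_{2/3}) f = x + 5
θ Δ (E_{-2/3} + D + E_{2/3}) f = x
E_{-4} f = (1/4)x^2 - 4
E_{1} f = (1/4)x^2 + (5/2)x + 9/4
(E_{-4} + E_{1}) f = (1/2)x^2 + (5/2)x - 7/4
(-(3/2)(E_{-4} + E_{1})) f = -(3/4)x^2 - (15/4)x + 21/8
([D, θ] + θ Δ (E_{-2/3} + D + E_{2/3}) − (3/2)(E_{-4} + E_{1})) f = -(3/4)x^2 - (9/4)x + 37/8


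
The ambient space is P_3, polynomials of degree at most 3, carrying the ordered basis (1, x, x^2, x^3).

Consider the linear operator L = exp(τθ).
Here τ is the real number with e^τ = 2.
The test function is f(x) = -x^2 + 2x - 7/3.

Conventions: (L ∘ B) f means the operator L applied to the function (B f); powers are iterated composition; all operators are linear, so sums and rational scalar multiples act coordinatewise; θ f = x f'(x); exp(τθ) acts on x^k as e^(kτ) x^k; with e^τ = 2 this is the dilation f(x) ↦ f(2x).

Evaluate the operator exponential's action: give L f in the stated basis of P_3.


exp(τθ) x^k = e^(kτ) x^k; with e^τ = 2 this sends x^k to 2^k x^k
x ↦ 2 x
x^2 ↦ 4 x^2
applying this coordinatewise to f: exp(τθ) f = -4x^2 + 4x - 7/3

the image equals g(x) = -4x^2 + 4x - 7/3


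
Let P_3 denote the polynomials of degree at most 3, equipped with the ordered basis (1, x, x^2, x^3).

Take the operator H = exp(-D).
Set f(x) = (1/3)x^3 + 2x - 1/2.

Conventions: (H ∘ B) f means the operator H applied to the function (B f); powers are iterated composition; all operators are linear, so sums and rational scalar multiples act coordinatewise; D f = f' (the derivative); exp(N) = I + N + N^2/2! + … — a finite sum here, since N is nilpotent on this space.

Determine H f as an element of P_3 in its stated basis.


order-1 term: -x^2 - 2
order-2 term: x
order-3 term: -1/3
the series for exp(-D) f terminates at order 3
exp(-D) f = (1/3)x^3 - x^2 + 3x - 17/6

g(x) = (1/3)x^3 - x^2 + 3x - 17/6


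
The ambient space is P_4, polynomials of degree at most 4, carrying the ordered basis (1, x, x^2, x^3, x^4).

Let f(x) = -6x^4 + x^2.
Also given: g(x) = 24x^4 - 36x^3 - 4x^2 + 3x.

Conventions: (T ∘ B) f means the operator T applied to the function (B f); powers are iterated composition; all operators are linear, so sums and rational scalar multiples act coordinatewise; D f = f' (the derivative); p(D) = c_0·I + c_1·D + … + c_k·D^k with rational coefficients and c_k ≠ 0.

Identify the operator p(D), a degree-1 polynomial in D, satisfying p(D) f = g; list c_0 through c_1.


c_0 = -4, c_1 = 3/2

D^0 f = -6x^4 + x^2
D^1 f = -24x^3 + 2x
matching coefficients of g against c_0 f + c_1 Df + … from the top degree down determines the c_i
solution: c_0 = -4, c_1 = 3/2


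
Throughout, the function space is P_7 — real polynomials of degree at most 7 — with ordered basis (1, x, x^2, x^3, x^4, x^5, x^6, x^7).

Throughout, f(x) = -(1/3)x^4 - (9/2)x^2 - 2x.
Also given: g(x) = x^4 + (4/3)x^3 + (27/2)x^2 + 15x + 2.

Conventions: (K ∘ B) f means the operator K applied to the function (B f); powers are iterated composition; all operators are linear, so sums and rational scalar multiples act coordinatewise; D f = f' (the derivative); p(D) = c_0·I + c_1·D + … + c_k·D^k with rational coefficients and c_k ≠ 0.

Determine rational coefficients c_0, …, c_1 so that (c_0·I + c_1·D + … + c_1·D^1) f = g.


D^0 f = -(1/3)x^4 - (9/2)x^2 - 2x
D^1 f = -(4/3)x^3 - 9x - 2
matching coefficients of g against c_0 f + c_1 Df + … from the top degree down determines the c_i
solution: c_0 = -3, c_1 = -1

p(D) = -3·I − D, i.e. c_0 = -3, c_1 = -1


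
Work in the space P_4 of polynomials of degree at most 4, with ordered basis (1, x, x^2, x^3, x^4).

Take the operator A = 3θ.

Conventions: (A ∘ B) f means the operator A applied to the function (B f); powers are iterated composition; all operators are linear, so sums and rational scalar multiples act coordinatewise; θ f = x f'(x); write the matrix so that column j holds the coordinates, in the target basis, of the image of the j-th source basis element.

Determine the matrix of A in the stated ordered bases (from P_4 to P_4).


image of 1: 0
image of x: 3x
image of x^2: 6x^2
image of x^3: 9x^3
image of x^4: 12x^4
each image's coordinates form column j of the matrix

the matrix is [[0, 0, 0, 0, 0]; [0, 3, 0, 0, 0]; [0, 0, 6, 0, 0]; [0, 0, 0, 9, 0]; [0, 0, 0, 0, 12]] (rows listed top to bottom)


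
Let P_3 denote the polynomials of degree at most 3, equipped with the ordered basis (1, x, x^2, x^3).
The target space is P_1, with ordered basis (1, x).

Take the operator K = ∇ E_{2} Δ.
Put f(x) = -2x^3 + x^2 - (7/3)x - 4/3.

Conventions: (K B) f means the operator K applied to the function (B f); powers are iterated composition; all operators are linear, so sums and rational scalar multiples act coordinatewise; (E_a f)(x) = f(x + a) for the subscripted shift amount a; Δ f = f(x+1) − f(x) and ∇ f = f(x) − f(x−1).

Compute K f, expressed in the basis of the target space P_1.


Δ f = -6x^2 - 4x - 10/3
E_{2} Δ f = -6x^2 - 28x - 106/3
∇ E_{2} Δ f = -12x - 22

the result is g(x) = -12x - 22


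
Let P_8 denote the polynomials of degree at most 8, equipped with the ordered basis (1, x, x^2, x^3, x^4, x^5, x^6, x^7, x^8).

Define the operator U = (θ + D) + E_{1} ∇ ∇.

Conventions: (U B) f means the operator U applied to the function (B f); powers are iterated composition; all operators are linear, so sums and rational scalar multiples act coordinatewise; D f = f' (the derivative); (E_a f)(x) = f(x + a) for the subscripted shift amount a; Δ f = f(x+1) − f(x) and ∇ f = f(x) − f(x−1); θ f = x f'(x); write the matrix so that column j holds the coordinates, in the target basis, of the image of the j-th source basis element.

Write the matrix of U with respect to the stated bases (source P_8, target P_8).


image of 1: 0
image of x: x + 1
image of x^2: 2x^2 + 2x + 2
image of x^3: 3x^3 + 3x^2 + 6x
image of x^4: 4x^4 + 4x^3 + 12x^2 + 2
image of x^5: 5x^5 + 5x^4 + 20x^3 + 10x
image of x^6: 6x^6 + 6x^5 + 30x^4 + 30x^2 + 2
image of x^7: 7x^7 + 7x^6 + 42x^5 + 70x^3 + 14x
image of x^8: 8x^8 + 8x^7 + 56x^6 + 140x^4 + 56x^2 + 2
each image's coordinates form column j of the matrix

the matrix is [[0, 1, 2, 0, 2, 0, 2, 0, 2]; [0, 1, 2, 6, 0, 10, 0, 14, 0]; [0, 0, 2, 3, 12, 0, 30, 0, 56]; [0, 0, 0, 3, 4, 20, 0, 70, 0]; [0, 0, 0, 0, 4, 5, 30, 0, 140]; [0, 0, 0, 0, 0, 5, 6, 42, 0]; [0, 0, 0, 0, 0, 0, 6, 7, 56]; [0, 0, 0, 0, 0, 0, 0, 7, 8]; [0, 0, 0, 0, 0, 0, 0, 0, 8]] (rows listed top to bottom)


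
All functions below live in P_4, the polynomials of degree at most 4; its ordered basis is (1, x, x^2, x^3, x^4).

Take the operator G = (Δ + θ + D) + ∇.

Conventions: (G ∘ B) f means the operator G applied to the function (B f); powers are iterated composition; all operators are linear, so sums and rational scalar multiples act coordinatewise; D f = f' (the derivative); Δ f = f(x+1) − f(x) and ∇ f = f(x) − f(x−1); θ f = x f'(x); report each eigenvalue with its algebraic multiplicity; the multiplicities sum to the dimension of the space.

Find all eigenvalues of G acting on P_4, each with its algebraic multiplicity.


λ = 0 (multiplicity 1), λ = 1 (multiplicity 1), λ = 2 (multiplicity 1), λ = 3 (multiplicity 1), λ = 4 (multiplicity 1)

image of 1: 0
image of x: x + 3
image of x^2: 2x^2 + 6x
image of x^3: 3x^3 + 9x^2 + 2
image of x^4: 4x^4 + 12x^3 + 8x
the matrix is upper triangular; its diagonal is (0, 1, 2, 3, 4)
for a triangular matrix the eigenvalues are the diagonal entries, with algebraic multiplicity their repetition count


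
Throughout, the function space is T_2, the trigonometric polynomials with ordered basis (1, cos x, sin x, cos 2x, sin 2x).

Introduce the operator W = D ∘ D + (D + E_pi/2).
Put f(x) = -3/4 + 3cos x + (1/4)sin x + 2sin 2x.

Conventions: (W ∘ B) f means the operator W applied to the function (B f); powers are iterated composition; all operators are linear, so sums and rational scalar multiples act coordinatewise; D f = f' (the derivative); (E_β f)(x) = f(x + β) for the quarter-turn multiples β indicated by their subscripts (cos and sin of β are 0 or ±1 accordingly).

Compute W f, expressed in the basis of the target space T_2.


D f = (1/4)cos x - 3sin x + 4cos 2x
D D f = -3cos x - (1/4)sin x - 8sin 2x
D f = (1/4)cos x - 3sin x + 4cos 2x
E_pi/2 f = -3/4 + (1/4)cos x - 3sin x - 2sin 2x
(D + E_pi/2) f = -3/4 + (1/2)cos x - 6sin x + 4cos 2x - 2sin 2x
(D ∘ D + (D + E_pi/2)) f = -3/4 - (5/2)cos x - (25/4)sin x + 4cos 2x - 10sin 2x

g(x) = -3/4 - (5/2)cos x - (25/4)sin x + 4cos 2x - 10sin 2x


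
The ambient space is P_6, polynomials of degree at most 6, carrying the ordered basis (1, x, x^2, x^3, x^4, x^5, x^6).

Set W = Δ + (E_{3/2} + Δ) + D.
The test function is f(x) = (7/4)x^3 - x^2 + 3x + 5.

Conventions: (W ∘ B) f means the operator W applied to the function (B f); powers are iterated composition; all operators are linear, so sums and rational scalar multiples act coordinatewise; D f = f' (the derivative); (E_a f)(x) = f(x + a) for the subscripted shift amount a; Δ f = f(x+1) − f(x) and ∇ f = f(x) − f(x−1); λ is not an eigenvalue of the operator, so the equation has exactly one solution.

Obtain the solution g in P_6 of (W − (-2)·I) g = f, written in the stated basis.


write g with unknown coordinates in the stated basis and equate coefficients in (W − (-2)·I) g = f
solving from the highest basis element down gives g = (7/12)x^3 - (71/24)x^2 + (355/48)x - 201/32
check: W g = (7/12)x^3 + (59/12)x^2 - (283/24)x + 281/16
so W g − (-2)·g = (7/4)x^3 - x^2 + 3x + 5 = f ✓

the result is g(x) = (7/12)x^3 - (71/24)x^2 + (355/48)x - 201/32


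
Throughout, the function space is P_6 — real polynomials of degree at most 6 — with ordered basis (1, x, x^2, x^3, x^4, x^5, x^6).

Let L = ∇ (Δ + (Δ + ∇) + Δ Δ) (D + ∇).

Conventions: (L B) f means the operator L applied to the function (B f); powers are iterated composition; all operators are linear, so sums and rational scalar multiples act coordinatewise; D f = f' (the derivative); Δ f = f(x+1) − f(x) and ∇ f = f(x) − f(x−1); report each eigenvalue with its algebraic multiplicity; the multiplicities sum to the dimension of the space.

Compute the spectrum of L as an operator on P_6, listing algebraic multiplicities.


image of 1: 0
image of x: 0
image of x^2: 0
image of x^3: 36
image of x^4: 144x - 36
image of x^5: 360x^2 - 180x + 360
image of x^6: 720x^3 - 540x^2 + 2160x - 540
the matrix is upper triangular; its diagonal is (0, 0, 0, 0, 0, 0, 0)
for a triangular matrix the eigenvalues are the diagonal entries, with algebraic multiplicity their repetition count

λ = 0 (multiplicity 7)


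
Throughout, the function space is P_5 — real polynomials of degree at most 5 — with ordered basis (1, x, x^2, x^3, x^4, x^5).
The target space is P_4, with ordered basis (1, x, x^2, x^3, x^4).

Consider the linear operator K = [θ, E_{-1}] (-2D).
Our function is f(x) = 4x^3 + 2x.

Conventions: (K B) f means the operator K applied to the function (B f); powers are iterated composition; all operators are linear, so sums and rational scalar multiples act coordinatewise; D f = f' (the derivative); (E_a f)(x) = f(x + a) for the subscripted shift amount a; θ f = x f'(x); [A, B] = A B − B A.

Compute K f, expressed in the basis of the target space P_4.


D f = 12x^2 + 2
(-2D) f = -24x^2 - 4
E_{-1} (-2D) f = -24x^2 + 48x - 28
θ E_{-1} (-2D) f = -48x^2 + 48x
θ (-2D) f = -48x^2
E_{-1} θ (-2D) f = -48x^2 + 96x - 48
[θ, E_{-1}] (-2D) f = -48x + 48

g(x) = -48x + 48
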